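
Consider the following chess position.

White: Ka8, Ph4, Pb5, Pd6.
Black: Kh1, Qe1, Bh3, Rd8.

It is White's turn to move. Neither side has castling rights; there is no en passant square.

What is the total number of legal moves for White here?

2

White to move; king on a8.
In check: yes, from the black rook on d8.
Legal moves: Kb7, Ka7.
Count: 2.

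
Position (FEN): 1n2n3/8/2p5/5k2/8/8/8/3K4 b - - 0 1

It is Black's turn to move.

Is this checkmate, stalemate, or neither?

neither

Black to move; black king on f5.
In check: no.
Legal moves for Black: Ng7, Nc7, Nf6, Nd6, Nd7, Na6, Kg6, Kf6, Ke6, Kg5, Ke5, Kg4, Kf4, Ke4, c5.
Black has 15 legal moves and is not in check → neither.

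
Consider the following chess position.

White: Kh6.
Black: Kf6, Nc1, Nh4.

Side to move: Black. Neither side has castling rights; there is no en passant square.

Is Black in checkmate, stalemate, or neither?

neither

Black to move; black king on f6.
In check: no.
Legal moves for Black: Kf7, Ke7, Ke6, Kf5, Ke5, Ng6, Nf5+, Nf3, Ng2, Nd3, Nb3, Ne2, Na2.
Black has 13 legal moves and is not in check → neither.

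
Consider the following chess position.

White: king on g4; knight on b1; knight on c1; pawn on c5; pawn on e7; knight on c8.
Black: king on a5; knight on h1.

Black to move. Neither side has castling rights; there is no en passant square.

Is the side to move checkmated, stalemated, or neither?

Black to move; black king on a5.
In check: no.
Legal moves for Black: Ka6, Kb5, Kb4, Ka4, Ng3, Nf2+.
Black has 6 legal moves and is not in check → neither.

neither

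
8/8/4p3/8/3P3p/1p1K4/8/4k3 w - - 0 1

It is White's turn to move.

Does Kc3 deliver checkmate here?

no

After Kc3: black king on e1; in check: no.
Black is not in check, so this cannot be checkmate.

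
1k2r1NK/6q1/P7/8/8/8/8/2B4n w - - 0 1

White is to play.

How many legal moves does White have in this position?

White to move; king on h8.
In check: yes, from the black queen on g7.
Legal moves: Kxg7.
Count: 1.

1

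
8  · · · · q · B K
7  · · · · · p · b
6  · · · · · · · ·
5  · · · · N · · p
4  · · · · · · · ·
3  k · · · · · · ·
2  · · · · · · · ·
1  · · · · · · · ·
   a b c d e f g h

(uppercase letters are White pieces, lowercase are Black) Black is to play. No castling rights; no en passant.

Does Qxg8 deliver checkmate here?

yes

After Qxg8: white king on h8; in check: yes, from the black queen on g8.
King squares — g7: attacked by Qg8; h7: attacked by Qg8; g8: attacked by Bh7.
White has no legal moves → checkmate.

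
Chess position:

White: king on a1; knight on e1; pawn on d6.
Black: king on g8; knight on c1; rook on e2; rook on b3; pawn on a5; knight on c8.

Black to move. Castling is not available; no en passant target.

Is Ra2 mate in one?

After Ra2: white king on a1; in check: yes, from the black rook on a2.
King squares — b1: attacked by Rb3; a2: attacked by Nc1; b2: attacked by Ra2.
White has no legal moves → checkmate.

yes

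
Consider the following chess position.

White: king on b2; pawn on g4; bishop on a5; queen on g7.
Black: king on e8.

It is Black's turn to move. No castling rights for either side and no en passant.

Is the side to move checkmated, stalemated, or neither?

stalemate

Black to move; black king on e8.
In check: no.
King squares — d7: attacked by Qg7; e7: attacked by Qg7; f7: attacked by Qg7; d8: attacked by Ba5; f8: attacked by Qg7.
Legal moves for Black: none.
Not in check and no legal moves → stalemate.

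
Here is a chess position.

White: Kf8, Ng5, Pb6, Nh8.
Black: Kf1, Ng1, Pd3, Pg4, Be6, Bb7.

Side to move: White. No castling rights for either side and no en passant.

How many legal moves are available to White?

White to move; king on f8.
In check: no.
Legal moves: Nhf7, Ng6, Ke8, Kg7, Ke7, Nh7, Ngf7, Nxe6, Ne4, Nh3, Nf3.
Count: 11.

11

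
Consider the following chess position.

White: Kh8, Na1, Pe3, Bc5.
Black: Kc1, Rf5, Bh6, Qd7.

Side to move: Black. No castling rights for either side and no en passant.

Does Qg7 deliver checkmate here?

yes

After Qg7: white king on h8; in check: yes, from the black queen on g7.
King squares — g7: attacked by Bh6; h7: attacked by Qg7; g8: attacked by Qg7.
White has no legal moves → checkmate.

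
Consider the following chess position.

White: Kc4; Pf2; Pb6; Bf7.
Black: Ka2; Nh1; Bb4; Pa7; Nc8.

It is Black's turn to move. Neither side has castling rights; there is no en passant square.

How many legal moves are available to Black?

Black to move; king on a2.
In check: no.
Legal moves: Ne7, Nd6+, Nxb6+, Bf8, Be7, Bd6, Bc5, Ba5, Bc3, Ba3, Bd2, Be1, Ka3, Kb2, Kb1, Ka1, Ng3, Nxf2, axb6, a6, a5.
Count: 21.

21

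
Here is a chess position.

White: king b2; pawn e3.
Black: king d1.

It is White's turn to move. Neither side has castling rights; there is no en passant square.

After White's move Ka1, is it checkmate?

After Ka1: black king on d1; in check: no.
Black is not in check, so this cannot be checkmate.

no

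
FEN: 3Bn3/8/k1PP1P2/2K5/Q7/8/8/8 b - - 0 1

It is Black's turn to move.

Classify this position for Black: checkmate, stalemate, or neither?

Black to move; black king on a6.
In check: yes, from the white queen on a4.
King squares — a5: attacked by Qa4; b5: attacked by Qa4; b6: attacked by Kc5; a7: attacked by Qa4; b7: attacked by Pc6.
Legal moves for Black: none.
In check with no legal moves → checkmate.

checkmate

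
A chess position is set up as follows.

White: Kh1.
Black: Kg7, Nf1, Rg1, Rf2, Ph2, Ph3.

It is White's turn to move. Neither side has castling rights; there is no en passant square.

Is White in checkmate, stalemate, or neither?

checkmate

White to move; white king on h1.
In check: yes, from the black rook on g1.
King squares — g1: attacked by Ph2; g2: attacked by Rg1; h2: attacked by Nf1.
Legal moves for White: none.
In check with no legal moves → checkmate.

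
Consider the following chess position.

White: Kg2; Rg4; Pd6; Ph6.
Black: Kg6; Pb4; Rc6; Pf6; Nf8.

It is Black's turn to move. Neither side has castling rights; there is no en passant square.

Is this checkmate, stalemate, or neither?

Black to move; black king on g6.
In check: yes, from the white rook on g4.
Legal moves for Black: Kh7, Kf7, Kxh6, Kh5, Kf5.
Black is in check but has 5 legal moves → neither.

neither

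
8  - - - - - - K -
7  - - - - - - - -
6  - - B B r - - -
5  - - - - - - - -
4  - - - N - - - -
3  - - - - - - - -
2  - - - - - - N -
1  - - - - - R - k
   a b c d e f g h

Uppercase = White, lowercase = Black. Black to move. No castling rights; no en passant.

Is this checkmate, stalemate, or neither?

Black to move; black king on h1.
In check: yes, from the white rook on f1.
King squares — g1: attacked by Rf1; g2: attacked by Bc6; h2: attacked by Bd6.
Legal moves for Black: none.
In check with no legal moves → checkmate.

checkmate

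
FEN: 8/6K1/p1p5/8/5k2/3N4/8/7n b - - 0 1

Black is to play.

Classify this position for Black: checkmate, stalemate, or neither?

Black to move; black king on f4.
In check: yes, from the white knight on d3.
Legal moves for Black: Kg5, Kf5, Kg4, Ke4, Kg3, Kf3, Ke3.
Black is in check but has 7 legal moves → neither.

neither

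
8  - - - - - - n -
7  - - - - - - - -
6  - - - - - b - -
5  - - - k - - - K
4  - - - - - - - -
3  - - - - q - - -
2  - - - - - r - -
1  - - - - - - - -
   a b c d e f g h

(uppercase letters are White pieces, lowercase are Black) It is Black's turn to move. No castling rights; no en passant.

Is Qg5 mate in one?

yes

After Qg5: white king on h5; in check: yes, from the black queen on g5.
King squares — g4: attacked by Qg5; h4: attacked by Qg5; g5: attacked by Bf6; g6: attacked by Qg5; h6: attacked by Qg5.
White has no legal moves → checkmate.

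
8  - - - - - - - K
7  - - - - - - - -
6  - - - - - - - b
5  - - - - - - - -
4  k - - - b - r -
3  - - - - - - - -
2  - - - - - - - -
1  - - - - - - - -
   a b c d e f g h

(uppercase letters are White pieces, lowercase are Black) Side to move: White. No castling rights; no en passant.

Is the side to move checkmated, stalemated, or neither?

stalemate

White to move; white king on h8.
In check: no.
King squares — g7: attacked by Rg4; h7: attacked by Be4; g8: attacked by Rg4.
Legal moves for White: none.
Not in check and no legal moves → stalemate.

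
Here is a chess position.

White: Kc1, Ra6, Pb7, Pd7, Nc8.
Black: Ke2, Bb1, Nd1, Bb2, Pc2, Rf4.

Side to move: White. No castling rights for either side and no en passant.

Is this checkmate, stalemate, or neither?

checkmate

White to move; white king on c1.
In check: yes, from the black bishop on b2.
King squares — b1: attacked by Pc2; d1: attacked by Pc2; b2: attacked by Nd1; c2: attacked by Bb1; d2: attacked by Ke2.
Legal moves for White: none.
In check with no legal moves → checkmate.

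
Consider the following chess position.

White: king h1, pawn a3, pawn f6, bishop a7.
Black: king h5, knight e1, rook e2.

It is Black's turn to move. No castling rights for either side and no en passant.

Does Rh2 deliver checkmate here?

After Rh2: white king on h1; in check: yes, from the black rook on h2.
White has 2 legal replies: Kxh2, Kg1.
In check but a legal move exists → not checkmate.

no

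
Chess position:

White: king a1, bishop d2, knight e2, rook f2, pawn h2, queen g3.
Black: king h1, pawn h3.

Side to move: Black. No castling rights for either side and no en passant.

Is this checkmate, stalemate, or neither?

stalemate

Black to move; black king on h1.
In check: no.
King squares — g1: attacked by Ne2; g2: attacked by Rf2; h2: attacked by Rf2.
Legal moves for Black: none.
Not in check and no legal moves → stalemate.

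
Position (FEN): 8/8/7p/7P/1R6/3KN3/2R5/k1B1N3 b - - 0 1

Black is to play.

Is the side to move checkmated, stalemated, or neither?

Black to move; black king on a1.
In check: no.
King squares — b1: attacked by Rb4; a2: attacked by Rc2; b2: attacked by Bc1.
Legal moves for Black: none.
Not in check and no legal moves → stalemate.

stalemate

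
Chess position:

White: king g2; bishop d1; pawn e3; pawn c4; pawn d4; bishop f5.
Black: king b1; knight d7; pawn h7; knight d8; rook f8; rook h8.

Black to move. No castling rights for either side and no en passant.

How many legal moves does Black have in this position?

Black to move; king on b1.
In check: yes, from the white bishop on f5.
Legal moves: Kb2, Ka2, Kc1, Ka1, Rxf5.
Count: 5.

5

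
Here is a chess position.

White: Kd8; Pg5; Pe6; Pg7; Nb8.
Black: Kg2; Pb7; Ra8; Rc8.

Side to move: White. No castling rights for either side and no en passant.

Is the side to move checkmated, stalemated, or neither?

neither

White to move; white king on d8.
In check: yes, from the black rook on c8.
Legal moves for White: Kxc8, Ke7, Kd7.
White is in check but has 3 legal moves → neither.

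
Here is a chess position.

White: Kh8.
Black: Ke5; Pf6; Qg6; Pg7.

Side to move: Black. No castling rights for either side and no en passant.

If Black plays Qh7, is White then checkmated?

After Qh7: white king on h8; in check: yes, from the black queen on h7.
White has 1 legal reply: Kxh7.
In check but a legal move exists → not checkmate.

no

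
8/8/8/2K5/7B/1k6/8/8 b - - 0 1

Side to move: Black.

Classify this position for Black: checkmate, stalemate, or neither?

Black to move; black king on b3.
In check: no.
Legal moves for Black: Ka4, Kc3, Ka3, Kc2, Kb2, Ka2.
Black has 6 legal moves and is not in check → neither.

neither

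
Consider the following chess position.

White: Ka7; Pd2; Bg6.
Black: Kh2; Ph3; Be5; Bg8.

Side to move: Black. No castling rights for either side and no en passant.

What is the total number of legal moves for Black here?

Black to move; king on h2.
In check: no.
Legal moves: Bh7, Bf7, Be6, Bd5, Bc4, Bb3, Ba2, Bh8, Bb8+, Bg7, Bc7, Bf6, Bd6, Bf4, Bd4+, Bg3, Bc3, Bb2, Ba1, Kg3, Kg2, Kh1, Kg1.
Count: 23.

23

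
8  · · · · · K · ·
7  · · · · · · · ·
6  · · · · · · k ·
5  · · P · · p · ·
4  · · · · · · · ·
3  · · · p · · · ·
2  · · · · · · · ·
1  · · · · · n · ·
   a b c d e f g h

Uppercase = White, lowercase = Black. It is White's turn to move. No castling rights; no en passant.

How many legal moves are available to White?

White to move; king on f8.
In check: no.
Legal moves: Kg8, Ke8, Ke7, c6.
Count: 4.

4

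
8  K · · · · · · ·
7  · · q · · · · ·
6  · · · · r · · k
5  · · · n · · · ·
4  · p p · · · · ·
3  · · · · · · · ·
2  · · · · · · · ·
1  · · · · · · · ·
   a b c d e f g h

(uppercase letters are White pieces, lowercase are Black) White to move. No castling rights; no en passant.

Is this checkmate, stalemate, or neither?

stalemate

White to move; white king on a8.
In check: no.
King squares — a7: attacked by Qc7; b7: attacked by Qc7; b8: attacked by Qc7.
Legal moves for White: none.
Not in check and no legal moves → stalemate.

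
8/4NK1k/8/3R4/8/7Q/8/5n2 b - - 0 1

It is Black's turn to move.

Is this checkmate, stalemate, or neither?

checkmate

Black to move; black king on h7.
In check: yes, from the white queen on h3.
King squares — g6: attacked by Ne7; h6: attacked by Qh3; g7: attacked by Kf7; g8: attacked by Ne7; h8: attacked by Qh3.
Legal moves for Black: none.
In check with no legal moves → checkmate.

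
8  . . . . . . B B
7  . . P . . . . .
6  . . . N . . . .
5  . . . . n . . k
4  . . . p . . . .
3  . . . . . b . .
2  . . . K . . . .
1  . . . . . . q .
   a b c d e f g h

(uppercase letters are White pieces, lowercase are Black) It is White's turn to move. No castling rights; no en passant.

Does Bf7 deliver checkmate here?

After Bf7: black king on h5; in check: yes, from the white bishop on f7.
Black has 7 legal replies: Kh6, Kg5, Kh4, Kg4, Nxf7, Ng6, Qg6.
In check but a legal move exists → not checkmate.

no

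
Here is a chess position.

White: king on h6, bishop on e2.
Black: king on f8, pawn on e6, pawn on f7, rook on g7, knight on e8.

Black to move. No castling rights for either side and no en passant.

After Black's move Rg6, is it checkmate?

no

After Rg6: white king on h6; in check: yes, from the black rook on g6.
White has 2 legal replies: Kh7, Kh5.
In check but a legal move exists → not checkmate.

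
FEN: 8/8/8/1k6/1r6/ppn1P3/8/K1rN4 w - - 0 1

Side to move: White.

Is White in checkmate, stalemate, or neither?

White to move; white king on a1.
In check: yes, from the black rook on c1.
King squares — b1: attacked by Rc1; a2: attacked by Pb3; b2: attacked by Pa3.
Legal moves for White: none.
In check with no legal moves → checkmate.

checkmate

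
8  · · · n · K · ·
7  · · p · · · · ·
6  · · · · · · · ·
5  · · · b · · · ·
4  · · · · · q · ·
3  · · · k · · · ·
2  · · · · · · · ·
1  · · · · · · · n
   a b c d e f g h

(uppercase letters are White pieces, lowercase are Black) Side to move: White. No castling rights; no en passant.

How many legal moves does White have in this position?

White to move; king on f8.
In check: yes, from the black queen on f4.
Legal moves: Ke8, Kg7, Ke7.
Count: 3.

3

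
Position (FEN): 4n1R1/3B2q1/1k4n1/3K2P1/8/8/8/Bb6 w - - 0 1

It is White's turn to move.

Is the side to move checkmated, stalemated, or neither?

White to move; white king on d5.
In check: no.
Legal moves for White include: Rh8, Rf8, Rxe8, Rxg7, Bxe8, Bc8, Be6, Bc6, Bf5, Bb5, Bg4, Ba4, Bh3, Ke6, Kc4, Bxg7, Bf6, Be5, ... (list truncated; more exist).
White has legal moves and is not in check → neither.

neither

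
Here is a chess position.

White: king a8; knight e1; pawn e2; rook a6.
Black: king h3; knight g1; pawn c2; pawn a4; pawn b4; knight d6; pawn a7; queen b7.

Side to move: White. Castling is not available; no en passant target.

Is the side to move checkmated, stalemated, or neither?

checkmate

White to move; white king on a8.
In check: yes, from the black queen on b7.
King squares — a7: attacked by Qb7; b7: attacked by Nd6; b8: attacked by Qb7.
Legal moves for White: none.
In check with no legal moves → checkmate.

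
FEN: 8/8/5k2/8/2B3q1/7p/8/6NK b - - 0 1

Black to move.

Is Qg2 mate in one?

After Qg2: white king on h1; in check: yes, from the black queen on g2.
King squares — g1: own knight; g2: attacked by Ph3; h2: attacked by Qg2.
White has no legal moves → checkmate.

yes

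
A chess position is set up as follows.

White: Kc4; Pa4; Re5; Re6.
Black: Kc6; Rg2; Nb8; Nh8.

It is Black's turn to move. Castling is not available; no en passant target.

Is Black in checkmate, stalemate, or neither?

neither

Black to move; black king on c6.
In check: yes, from the white rook on e6.
Legal moves for Black: Kd7, Kc7, Kb7.
Black is in check but has 3 legal moves → neither.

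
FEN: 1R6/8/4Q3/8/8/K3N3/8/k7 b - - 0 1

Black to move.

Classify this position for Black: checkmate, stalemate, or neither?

Black to move; black king on a1.
In check: no.
King squares — b1: attacked by Rb8; a2: attacked by Ka3; b2: attacked by Ka3.
Legal moves for Black: none.
Not in check and no legal moves → stalemate.

stalemate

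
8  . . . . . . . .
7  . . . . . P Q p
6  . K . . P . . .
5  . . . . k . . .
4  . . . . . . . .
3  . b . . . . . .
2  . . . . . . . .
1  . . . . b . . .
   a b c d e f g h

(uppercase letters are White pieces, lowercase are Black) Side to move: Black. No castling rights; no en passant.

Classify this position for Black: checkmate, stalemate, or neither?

Black to move; black king on e5.
In check: yes, from the white queen on g7.
Legal moves for Black: Kxe6, Kd6, Kf5, Kd5, Kf4, Ke4.
Black is in check but has 6 legal moves → neither.

neither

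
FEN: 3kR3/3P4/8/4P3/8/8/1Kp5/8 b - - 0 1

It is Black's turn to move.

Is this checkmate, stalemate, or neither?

Black to move; black king on d8.
In check: yes, from the white rook on e8.
King squares — c7: available; d7: available; e7: attacked by Re8; c8: attacked by Pd7; e8: attacked by Pd7.
Legal moves for Black: Kxd7, Kc7.
Black is in check but has 2 legal moves → neither.

neither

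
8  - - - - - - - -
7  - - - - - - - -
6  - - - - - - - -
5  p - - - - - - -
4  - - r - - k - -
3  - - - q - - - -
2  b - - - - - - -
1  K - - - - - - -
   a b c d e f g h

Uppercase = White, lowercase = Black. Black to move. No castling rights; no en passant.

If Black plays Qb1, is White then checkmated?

yes

After Qb1: white king on a1; in check: yes, from the black queen on b1.
King squares — b1: attacked by Ba2; a2: attacked by Qb1; b2: attacked by Qb1.
White has no legal moves → checkmate.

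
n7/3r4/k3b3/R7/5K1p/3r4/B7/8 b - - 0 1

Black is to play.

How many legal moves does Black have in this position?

3

Black to move; king on a6.
In check: yes, from the white rook on a5.
Legal moves: Kb7, Kb6, Kxa5.
Count: 3.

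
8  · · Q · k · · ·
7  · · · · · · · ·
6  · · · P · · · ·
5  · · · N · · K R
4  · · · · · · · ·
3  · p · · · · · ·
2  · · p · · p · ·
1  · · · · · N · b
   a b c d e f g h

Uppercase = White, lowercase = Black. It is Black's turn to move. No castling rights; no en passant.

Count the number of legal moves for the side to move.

Black to move; king on e8.
In check: yes, from the white queen on c8.
Legal moves: Kf7.
Count: 1.

1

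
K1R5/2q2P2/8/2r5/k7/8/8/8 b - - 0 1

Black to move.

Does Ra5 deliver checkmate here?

yes

After Ra5: white king on a8; in check: yes, from the black rook on a5.
King squares — a7: attacked by Ra5; b7: attacked by Qc7; b8: attacked by Qc7.
White has no legal moves → checkmate.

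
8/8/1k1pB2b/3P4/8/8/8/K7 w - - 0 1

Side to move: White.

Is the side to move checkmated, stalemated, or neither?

White to move; white king on a1.
In check: no.
Legal moves for White: Bg8, Bc8, Bf7, Bd7, Bf5, Bg4, Bh3, Kb2, Ka2, Kb1.
White has 10 legal moves and is not in check → neither.

neither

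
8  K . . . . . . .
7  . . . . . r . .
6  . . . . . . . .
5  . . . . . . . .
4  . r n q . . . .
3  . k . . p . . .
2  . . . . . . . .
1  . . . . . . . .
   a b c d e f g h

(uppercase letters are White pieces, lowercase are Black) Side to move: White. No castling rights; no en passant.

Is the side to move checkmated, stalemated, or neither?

stalemate

White to move; white king on a8.
In check: no.
King squares — a7: attacked by Qd4; b7: attacked by Rb4; b8: attacked by Rb4.
Legal moves for White: none.
Not in check and no legal moves → stalemate.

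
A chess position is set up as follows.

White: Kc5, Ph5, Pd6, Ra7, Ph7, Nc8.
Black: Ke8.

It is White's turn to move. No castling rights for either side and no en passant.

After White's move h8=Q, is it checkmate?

yes

After h8=Q: black king on e8; in check: yes, from the white queen on h8.
King squares — d7: attacked by Ra7; e7: attacked by Pd6; f7: attacked by Ra7; d8: attacked by Qh8; f8: attacked by Qh8.
Black has no legal moves → checkmate.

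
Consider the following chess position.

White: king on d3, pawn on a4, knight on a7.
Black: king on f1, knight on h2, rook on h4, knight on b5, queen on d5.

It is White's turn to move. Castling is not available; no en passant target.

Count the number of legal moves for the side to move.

White to move; king on d3.
In check: yes, from the black queen on d5.
Legal moves: Ke3, Kc2.
Count: 2.

2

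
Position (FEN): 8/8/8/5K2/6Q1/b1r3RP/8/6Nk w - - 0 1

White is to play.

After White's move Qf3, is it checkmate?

After Qf3: black king on h1; in check: yes, from the white queen on f3.
Black has 2 legal replies: Kh2, Rxf3+.
In check but a legal move exists → not checkmate.

no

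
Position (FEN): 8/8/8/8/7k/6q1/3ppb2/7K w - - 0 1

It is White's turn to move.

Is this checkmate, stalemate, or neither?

stalemate

White to move; white king on h1.
In check: no.
King squares — g1: attacked by Bf2; g2: attacked by Qg3; h2: attacked by Qg3.
Legal moves for White: none.
Not in check and no legal moves → stalemate.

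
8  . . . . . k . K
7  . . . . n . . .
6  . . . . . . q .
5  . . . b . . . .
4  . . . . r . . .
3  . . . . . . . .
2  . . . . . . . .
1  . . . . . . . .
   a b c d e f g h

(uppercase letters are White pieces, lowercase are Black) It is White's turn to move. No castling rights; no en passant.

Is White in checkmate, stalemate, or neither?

White to move; white king on h8.
In check: no.
King squares — g7: attacked by Qg6; h7: attacked by Qg6; g8: attacked by Bd5.
Legal moves for White: none.
Not in check and no legal moves → stalemate.

stalemate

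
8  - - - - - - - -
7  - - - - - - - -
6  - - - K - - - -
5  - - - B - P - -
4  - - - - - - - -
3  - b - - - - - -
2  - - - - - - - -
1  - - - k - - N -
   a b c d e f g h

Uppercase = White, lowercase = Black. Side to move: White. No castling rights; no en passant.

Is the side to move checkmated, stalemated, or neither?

neither

White to move; white king on d6.
In check: no.
Legal moves for White include: Ke7, Kd7, Kc7, Ke6, Kc6, Ke5, Kc5, Bg8, Ba8, Bf7, Bb7, Be6, Bc6, Be4, Bc4, Bf3+, Bxb3+, Bg2, ... (list truncated; more exist).
White has legal moves and is not in check → neither.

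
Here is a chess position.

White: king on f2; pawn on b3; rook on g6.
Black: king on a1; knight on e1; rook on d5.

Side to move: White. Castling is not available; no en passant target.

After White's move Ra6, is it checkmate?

After Ra6: black king on a1; in check: yes, from the white rook on a6.
Black has 3 legal replies: Kb2, Kb1, Ra5.
In check but a legal move exists → not checkmate.

no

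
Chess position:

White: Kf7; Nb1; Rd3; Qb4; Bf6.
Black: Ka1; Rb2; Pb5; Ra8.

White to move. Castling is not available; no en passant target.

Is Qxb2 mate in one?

After Qxb2: black king on a1; in check: yes, from the white queen on b2.
King squares — b1: attacked by Qb2; a2: attacked by Qb2; b2: attacked by Bf6.
Black has no legal moves → checkmate.

yes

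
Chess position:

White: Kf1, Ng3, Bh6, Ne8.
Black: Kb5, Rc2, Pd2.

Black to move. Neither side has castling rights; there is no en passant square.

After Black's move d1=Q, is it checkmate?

yes

After d1=Q: white king on f1; in check: yes, from the black queen on d1.
King squares — e1: attacked by Qd1; g1: attacked by Qd1; e2: attacked by Qd1; f2: attacked by Rc2; g2: attacked by Rc2.
White has no legal moves → checkmate.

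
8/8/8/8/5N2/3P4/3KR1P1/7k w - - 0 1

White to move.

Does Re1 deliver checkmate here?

no

After Re1: black king on h1; in check: yes, from the white rook on e1.
Black has 1 legal reply: Kh2.
In check but a legal move exists → not checkmate.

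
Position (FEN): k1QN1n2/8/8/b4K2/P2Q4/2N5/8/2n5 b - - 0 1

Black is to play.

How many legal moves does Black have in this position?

0

Black to move; king on a8.
In check: yes, from the white queen on c8.
Legal moves: none.
Count: 0.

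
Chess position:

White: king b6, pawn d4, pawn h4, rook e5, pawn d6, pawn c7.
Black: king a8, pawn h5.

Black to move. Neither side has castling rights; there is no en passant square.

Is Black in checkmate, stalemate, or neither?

stalemate

Black to move; black king on a8.
In check: no.
King squares — a7: attacked by Kb6; b7: attacked by Kb6; b8: attacked by Pc7.
Legal moves for Black: none.
Not in check and no legal moves → stalemate.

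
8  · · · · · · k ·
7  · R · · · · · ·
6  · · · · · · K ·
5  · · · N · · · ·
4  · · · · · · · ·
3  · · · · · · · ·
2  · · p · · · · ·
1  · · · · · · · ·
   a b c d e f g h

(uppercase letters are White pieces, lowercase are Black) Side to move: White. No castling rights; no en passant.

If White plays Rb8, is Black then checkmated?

yes

After Rb8: black king on g8; in check: yes, from the white rook on b8.
King squares — f7: attacked by Kg6; g7: attacked by Kg6; h7: attacked by Kg6; f8: attacked by Rb8; h8: attacked by Rb8.
Black has no legal moves → checkmate.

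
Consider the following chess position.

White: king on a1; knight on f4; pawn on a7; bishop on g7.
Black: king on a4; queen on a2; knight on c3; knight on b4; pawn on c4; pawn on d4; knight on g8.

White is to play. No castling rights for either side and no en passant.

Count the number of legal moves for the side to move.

White to move; king on a1.
In check: yes, from the black queen on a2.
Legal moves: none.
Count: 0.

0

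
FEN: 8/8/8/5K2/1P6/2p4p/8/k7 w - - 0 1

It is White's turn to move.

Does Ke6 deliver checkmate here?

no

After Ke6: black king on a1; in check: no.
Black is not in check, so this cannot be checkmate.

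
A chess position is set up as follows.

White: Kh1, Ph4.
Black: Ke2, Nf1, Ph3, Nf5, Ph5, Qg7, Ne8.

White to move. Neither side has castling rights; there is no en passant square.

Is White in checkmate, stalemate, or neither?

stalemate

White to move; white king on h1.
In check: no.
King squares — g1: attacked by Qg7; g2: attacked by Ph3; h2: attacked by Nf1.
Legal moves for White: none.
Not in check and no legal moves → stalemate.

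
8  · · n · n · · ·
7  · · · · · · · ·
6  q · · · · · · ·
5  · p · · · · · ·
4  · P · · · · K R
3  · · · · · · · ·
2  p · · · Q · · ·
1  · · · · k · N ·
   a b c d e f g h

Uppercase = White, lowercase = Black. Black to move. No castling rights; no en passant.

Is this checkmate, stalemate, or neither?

Black to move; black king on e1.
In check: yes, from the white queen on e2.
King squares — d1: attacked by Qe2; f1: attacked by Qe2; d2: attacked by Qe2; e2: attacked by Ng1; f2: attacked by Qe2.
Legal moves for Black: none.
In check with no legal moves → checkmate.

checkmate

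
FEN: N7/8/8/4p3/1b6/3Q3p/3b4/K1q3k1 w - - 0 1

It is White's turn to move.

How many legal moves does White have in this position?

2

White to move; king on a1.
In check: yes, from the black queen on c1.
Legal moves: Ka2, Qb1.
Count: 2.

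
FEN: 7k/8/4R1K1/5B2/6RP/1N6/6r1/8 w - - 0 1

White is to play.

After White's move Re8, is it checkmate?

After Re8: black king on h8; in check: yes, from the white rook on e8.
King squares — g7: attacked by Kg6; h7: attacked by Kg6; g8: attacked by Re8.
Black has no legal moves → checkmate.

yes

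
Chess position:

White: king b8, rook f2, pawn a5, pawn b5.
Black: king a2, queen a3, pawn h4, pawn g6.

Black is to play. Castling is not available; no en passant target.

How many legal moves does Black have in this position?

Black to move; king on a2.
In check: yes, from the white rook on f2.
Legal moves: Kb3, Kb1, Ka1, Qb2.
Count: 4.

4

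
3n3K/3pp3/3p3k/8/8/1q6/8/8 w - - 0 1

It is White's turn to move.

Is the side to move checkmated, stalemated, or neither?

White to move; white king on h8.
In check: no.
King squares — g7: attacked by Kh6; h7: attacked by Kh6; g8: attacked by Qb3.
Legal moves for White: none.
Not in check and no legal moves → stalemate.

stalemate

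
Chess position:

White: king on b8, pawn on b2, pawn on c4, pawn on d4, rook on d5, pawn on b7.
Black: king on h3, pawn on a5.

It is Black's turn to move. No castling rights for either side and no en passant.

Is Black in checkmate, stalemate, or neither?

neither

Black to move; black king on h3.
In check: no.
Legal moves for Black: Kh4, Kg4, Kg3, Kh2, Kg2, a4.
Black has 6 legal moves and is not in check → neither.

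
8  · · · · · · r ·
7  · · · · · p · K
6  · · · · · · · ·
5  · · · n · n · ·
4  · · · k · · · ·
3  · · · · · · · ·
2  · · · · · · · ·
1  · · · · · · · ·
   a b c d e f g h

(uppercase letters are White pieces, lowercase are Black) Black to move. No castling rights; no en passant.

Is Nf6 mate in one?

After Nf6: white king on h7; in check: yes, from the black knight on f6.
King squares — g6: attacked by Pf7; h6: attacked by Nf5; g7: attacked by Nf5; g8: attacked by Nf6; h8: attacked by Rg8.
White has no legal moves → checkmate.

yes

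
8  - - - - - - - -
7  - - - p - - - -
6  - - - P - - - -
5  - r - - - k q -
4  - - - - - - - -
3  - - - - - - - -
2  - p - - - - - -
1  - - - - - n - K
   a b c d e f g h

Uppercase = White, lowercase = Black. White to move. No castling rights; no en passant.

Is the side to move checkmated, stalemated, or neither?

White to move; white king on h1.
In check: no.
King squares — g1: attacked by Qg5; g2: attacked by Qg5; h2: attacked by Nf1.
Legal moves for White: none.
Not in check and no legal moves → stalemate.

stalemate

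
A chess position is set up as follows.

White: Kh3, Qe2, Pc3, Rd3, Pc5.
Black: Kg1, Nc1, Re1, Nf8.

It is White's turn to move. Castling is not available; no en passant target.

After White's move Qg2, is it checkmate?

After Qg2: black king on g1; in check: yes, from the white queen on g2.
King squares — f1: attacked by Qg2; h1: attacked by Qg2; f2: attacked by Qg2; g2: attacked by Kh3; h2: attacked by Qg2.
Black has no legal moves → checkmate.

yes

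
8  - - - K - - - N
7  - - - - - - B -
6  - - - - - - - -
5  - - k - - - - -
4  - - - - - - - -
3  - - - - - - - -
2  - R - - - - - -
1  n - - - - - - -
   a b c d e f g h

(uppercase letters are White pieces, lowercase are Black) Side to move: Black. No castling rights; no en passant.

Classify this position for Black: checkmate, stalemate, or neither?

neither

Black to move; black king on c5.
In check: no.
Legal moves for Black: Kd6, Kc6, Kd5, Kc4, Nb3, Nc2.
Black has 6 legal moves and is not in check → neither.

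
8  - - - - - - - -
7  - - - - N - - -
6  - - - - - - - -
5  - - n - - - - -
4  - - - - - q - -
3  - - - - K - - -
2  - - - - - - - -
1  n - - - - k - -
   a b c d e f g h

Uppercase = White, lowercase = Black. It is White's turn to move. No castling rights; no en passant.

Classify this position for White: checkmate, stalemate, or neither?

neither

White to move; white king on e3.
In check: yes, from the black queen on f4.
King squares — d2: attacked by Qf4; e2: attacked by Kf1; f2: attacked by Kf1; d3: attacked by Nc5; f3: attacked by Qf4; d4: attacked by Qf4; e4: attacked by Qf4; f4: available.
Legal moves for White: Kxf4.
White is in check but has 1 legal move → neither.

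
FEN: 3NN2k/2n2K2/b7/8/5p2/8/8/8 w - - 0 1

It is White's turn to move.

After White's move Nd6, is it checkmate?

no

After Nd6: black king on h8; in check: no.
Black is not in check, so this cannot be checkmate.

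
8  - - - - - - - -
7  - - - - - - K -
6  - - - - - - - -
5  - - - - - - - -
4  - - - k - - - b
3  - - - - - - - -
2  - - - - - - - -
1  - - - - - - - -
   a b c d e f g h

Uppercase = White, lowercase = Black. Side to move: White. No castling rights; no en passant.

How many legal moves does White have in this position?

7

White to move; king on g7.
In check: no.
Legal moves: Kh8, Kg8, Kf8, Kh7, Kf7, Kh6, Kg6.
Count: 7.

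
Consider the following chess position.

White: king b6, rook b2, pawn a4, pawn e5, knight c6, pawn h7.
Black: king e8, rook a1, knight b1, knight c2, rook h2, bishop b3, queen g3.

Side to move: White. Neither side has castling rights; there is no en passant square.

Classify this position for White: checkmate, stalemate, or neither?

neither

White to move; white king on b6.
In check: no.
Legal moves for White include: Nd8, Nb8, Ne7, Na7, Na5, Nd4, Nb4, Kc7, Kb7, Ka7, Ka6, Kc5, Kb5, Ka5, Rxb3, Rxc2, Ra2, Rxb1, ... (list truncated; more exist).
White has legal moves and is not in check → neither.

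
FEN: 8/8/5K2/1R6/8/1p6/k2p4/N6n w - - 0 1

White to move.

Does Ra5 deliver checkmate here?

After Ra5: black king on a2; in check: yes, from the white rook on a5.
Black has 2 legal replies: Kb2, Kb1.
In check but a legal move exists → not checkmate.

no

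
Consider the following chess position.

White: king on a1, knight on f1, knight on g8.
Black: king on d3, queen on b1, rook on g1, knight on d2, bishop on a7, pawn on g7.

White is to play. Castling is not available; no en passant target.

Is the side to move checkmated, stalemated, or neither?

checkmate

White to move; white king on a1.
In check: yes, from the black queen on b1.
King squares — b1: attacked by Nd2; a2: attacked by Qb1; b2: attacked by Qb1.
Legal moves for White: none.
In check with no legal moves → checkmate.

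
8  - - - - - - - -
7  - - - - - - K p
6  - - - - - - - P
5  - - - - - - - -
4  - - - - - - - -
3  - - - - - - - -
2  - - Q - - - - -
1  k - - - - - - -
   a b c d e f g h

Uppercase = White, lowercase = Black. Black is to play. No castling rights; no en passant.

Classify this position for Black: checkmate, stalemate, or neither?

Black to move; black king on a1.
In check: no.
King squares — b1: attacked by Qc2; a2: attacked by Qc2; b2: attacked by Qc2.
Legal moves for Black: none.
Not in check and no legal moves → stalemate.

stalemate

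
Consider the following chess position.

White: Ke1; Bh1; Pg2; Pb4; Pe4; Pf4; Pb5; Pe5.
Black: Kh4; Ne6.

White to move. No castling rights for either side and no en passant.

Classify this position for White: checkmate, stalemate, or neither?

White to move; white king on e1.
In check: no.
Legal moves for White: Kf2, Ke2, Kd2, Kf1, Kd1, b6, f5, g3+, g4.
White has 9 legal moves and is not in check → neither.

neither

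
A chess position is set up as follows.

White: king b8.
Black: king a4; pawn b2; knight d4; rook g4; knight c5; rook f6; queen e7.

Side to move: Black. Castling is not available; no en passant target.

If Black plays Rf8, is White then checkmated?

After Rf8: white king on b8; in check: yes, from the black rook on f8.
King squares — a7: attacked by Qe7; b7: attacked by Nc5; c7: attacked by Qe7; a8: attacked by Rf8; c8: attacked by Rf8.
White has no legal moves → checkmate.

yes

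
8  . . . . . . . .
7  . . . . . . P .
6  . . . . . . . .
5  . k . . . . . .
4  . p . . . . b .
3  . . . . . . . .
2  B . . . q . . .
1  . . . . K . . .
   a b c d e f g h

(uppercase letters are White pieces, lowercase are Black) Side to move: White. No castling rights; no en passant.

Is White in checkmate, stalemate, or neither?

checkmate

White to move; white king on e1.
In check: yes, from the black queen on e2.
King squares — d1: attacked by Qe2; f1: attacked by Qe2; d2: attacked by Qe2; e2: attacked by Bg4; f2: attacked by Qe2.
Legal moves for White: none.
In check with no legal moves → checkmate.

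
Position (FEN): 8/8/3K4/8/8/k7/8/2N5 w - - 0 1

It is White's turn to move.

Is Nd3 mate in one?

After Nd3: black king on a3; in check: no.
Black is not in check, so this cannot be checkmate.

no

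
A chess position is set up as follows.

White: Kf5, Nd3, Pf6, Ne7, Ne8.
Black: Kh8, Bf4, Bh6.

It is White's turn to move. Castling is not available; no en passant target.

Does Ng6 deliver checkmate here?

After Ng6: black king on h8; in check: yes, from the white knight on g6.
Black has 2 legal replies: Kg8, Kh7.
In check but a legal move exists → not checkmate.

no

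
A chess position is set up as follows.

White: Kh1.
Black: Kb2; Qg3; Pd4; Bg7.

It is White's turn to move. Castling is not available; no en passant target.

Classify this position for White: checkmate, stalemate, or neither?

stalemate

White to move; white king on h1.
In check: no.
King squares — g1: attacked by Qg3; g2: attacked by Qg3; h2: attacked by Qg3.
Legal moves for White: none.
Not in check and no legal moves → stalemate.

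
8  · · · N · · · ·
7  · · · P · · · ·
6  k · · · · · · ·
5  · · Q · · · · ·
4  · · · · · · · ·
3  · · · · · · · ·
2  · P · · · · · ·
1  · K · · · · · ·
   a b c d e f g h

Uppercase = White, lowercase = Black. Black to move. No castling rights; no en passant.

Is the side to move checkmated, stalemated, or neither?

Black to move; black king on a6.
In check: no.
King squares — a5: attacked by Qc5; b5: attacked by Qc5; b6: attacked by Qc5; a7: attacked by Qc5; b7: attacked by Nd8.
Legal moves for Black: none.
Not in check and no legal moves → stalemate.

stalemate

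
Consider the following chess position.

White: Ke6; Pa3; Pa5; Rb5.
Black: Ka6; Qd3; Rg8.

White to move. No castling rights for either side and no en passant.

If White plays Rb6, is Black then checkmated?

no

After Rb6: black king on a6; in check: yes, from the white rook on b6.
Black has 2 legal replies: Ka7, Kxa5.
In check but a legal move exists → not checkmate.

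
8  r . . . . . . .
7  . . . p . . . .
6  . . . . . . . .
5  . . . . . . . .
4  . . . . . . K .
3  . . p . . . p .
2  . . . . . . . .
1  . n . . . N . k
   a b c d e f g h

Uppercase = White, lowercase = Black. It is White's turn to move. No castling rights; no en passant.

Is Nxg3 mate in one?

no

After Nxg3: black king on h1; in check: yes, from the white knight on g3.
Black has 3 legal replies: Kh2, Kg2, Kg1.
In check but a legal move exists → not checkmate.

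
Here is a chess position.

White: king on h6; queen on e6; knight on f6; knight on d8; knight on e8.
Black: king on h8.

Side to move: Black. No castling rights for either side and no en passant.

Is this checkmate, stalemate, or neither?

stalemate

Black to move; black king on h8.
In check: no.
King squares — g7: attacked by Kh6; h7: attacked by Nf6; g8: attacked by Qe6.
Legal moves for Black: none.
Not in check and no legal moves → stalemate.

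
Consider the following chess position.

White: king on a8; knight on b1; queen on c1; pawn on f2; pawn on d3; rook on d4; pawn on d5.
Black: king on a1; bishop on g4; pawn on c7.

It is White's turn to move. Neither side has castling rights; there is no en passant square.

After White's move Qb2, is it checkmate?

no

After Qb2: black king on a1; in check: yes, from the white queen on b2.
Black has 1 legal reply: Kxb2.
In check but a legal move exists → not checkmate.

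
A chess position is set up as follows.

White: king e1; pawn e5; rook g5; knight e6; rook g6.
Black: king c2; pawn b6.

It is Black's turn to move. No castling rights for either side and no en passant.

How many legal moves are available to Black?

Black to move; king on c2.
In check: no.
Legal moves: Kd3, Kc3, Kb3, Kb2, Kc1, Kb1, b5.
Count: 7.

7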